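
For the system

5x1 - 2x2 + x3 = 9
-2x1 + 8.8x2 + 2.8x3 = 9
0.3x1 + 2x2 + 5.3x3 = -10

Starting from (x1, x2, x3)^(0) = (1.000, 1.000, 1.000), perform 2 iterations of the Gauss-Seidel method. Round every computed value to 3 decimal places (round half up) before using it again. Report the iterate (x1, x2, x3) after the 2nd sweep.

Iteration 1:
  x1 = (9 - (-2)·1.000 - (1)·1.000) / (5) = 2.000
  x2 = (9 - (-2)·2.000 - (2.8)·1.000) / (8.8) = 1.159
  x3 = (-10 - (0.3)·2.000 - (2)·1.159) / (5.3) = -2.437
Iteration 2:
  x1 = (9 - (-2)·1.159 - (1)·-2.437) / (5) = 2.751
  x2 = (9 - (-2)·2.751 - (2.8)·-2.437) / (8.8) = 2.423
  x3 = (-10 - (0.3)·2.751 - (2)·2.423) / (5.3) = -2.957

(2.751, 2.423, -2.957)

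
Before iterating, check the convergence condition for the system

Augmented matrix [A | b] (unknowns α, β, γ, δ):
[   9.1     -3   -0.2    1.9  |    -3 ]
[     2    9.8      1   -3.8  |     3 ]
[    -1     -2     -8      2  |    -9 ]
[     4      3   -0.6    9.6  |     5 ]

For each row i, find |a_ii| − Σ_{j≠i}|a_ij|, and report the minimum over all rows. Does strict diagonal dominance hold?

row 1: |9.1| − (3+0.2+1.9) = 4
row 2: |9.8| − (2+1+3.8) = 3
row 3: |-8| − (1+2+2) = 3
row 4: |9.6| − (4+3+0.6) = 2
minimum over rows = 2 → strictly diagonally dominant (convergence guaranteed)

2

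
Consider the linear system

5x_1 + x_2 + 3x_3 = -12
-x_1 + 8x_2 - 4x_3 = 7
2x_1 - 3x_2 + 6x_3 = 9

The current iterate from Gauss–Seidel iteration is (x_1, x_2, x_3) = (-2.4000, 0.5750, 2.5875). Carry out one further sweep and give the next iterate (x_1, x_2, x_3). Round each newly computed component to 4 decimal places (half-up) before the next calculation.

One sweep:
  x_1 = (-12 - (1)·0.5750 - (3)·2.5875) / (5) = -4.0675
  x_2 = (7 - (-1)·-4.0675 - (-4)·2.5875) / (8) = 1.6603
  x_3 = (9 - (2)·-4.0675 - (-3)·1.6603) / (6) = 3.6860

(-4.0675, 1.6603, 3.6860)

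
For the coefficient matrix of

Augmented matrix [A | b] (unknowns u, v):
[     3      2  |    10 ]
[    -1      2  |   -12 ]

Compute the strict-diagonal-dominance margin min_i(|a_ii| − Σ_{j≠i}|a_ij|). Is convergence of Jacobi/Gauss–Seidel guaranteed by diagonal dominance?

1

row 1: |3| − (2) = 1
row 2: |2| − (1) = 1
minimum over rows = 1 → strictly diagonally dominant (convergence guaranteed)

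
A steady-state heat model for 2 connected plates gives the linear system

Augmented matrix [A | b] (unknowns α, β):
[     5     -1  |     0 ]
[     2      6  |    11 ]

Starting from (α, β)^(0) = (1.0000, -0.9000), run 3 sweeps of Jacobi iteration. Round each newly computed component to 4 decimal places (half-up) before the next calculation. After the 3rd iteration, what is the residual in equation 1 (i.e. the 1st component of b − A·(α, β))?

Iteration 1:
  α = (0 - (-1)·-0.9000) / (5) = -0.1800
  β = (11 - (2)·1.0000) / (6) = 1.5000
Iteration 2:
  α = (0 - (-1)·1.5000) / (5) = 0.3000
  β = (11 - (2)·-0.1800) / (6) = 1.8933
Iteration 3:
  α = (0 - (-1)·1.8933) / (5) = 0.3787
  β = (11 - (2)·0.3000) / (6) = 1.7333
Residual b − A·x = (-0.1602, -0.1572)

-0.1602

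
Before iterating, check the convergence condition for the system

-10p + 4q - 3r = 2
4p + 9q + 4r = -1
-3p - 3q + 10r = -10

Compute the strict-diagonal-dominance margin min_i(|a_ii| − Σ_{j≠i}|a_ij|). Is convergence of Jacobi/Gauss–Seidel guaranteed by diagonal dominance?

row 1: |-10| − (4+3) = 3
row 2: |9| − (4+4) = 1
row 3: |10| − (3+3) = 4
minimum over rows = 1 → strictly diagonally dominant (convergence guaranteed)

1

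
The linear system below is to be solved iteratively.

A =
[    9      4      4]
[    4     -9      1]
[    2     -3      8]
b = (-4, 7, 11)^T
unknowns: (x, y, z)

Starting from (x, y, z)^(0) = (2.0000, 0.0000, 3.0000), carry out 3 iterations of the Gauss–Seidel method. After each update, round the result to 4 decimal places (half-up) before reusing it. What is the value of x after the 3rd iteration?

Iteration 1:
  x = (-4 - (4)·0.0000 - (4)·3.0000) / (9) = -1.7778
  y = (7 - (4)·-1.7778 - (1)·3.0000) / (-9) = -1.2346
  z = (11 - (2)·-1.7778 - (-3)·-1.2346) / (8) = 1.3565
Iteration 2:
  x = (-4 - (4)·-1.2346 - (4)·1.3565) / (9) = -0.4986
  y = (7 - (4)·-0.4986 - (1)·1.3565) / (-9) = -0.8487
  z = (11 - (2)·-0.4986 - (-3)·-0.8487) / (8) = 1.1814
Iteration 3:
  x = (-4 - (4)·-0.8487 - (4)·1.1814) / (9) = -0.5923
  y = (7 - (4)·-0.5923 - (1)·1.1814) / (-9) = -0.9098
  z = (11 - (2)·-0.5923 - (-3)·-0.9098) / (8) = 1.1819

-0.5923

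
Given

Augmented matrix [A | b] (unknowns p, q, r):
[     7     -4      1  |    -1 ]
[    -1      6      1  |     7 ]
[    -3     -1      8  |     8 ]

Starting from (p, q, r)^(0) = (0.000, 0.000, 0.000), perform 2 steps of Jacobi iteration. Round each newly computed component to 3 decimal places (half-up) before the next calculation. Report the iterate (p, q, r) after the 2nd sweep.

Iteration 1:
  p = (-1 - (-4)·0.000 - (1)·0.000) / (7) = -0.143
  q = (7 - (-1)·0.000 - (1)·0.000) / (6) = 1.167
  r = (8 - (-3)·0.000 - (-1)·0.000) / (8) = 1.000
Iteration 2:
  p = (-1 - (-4)·1.167 - (1)·1.000) / (7) = 0.381
  q = (7 - (-1)·-0.143 - (1)·1.000) / (6) = 0.976
  r = (8 - (-3)·-0.143 - (-1)·1.167) / (8) = 1.092

(0.381, 0.976, 1.092)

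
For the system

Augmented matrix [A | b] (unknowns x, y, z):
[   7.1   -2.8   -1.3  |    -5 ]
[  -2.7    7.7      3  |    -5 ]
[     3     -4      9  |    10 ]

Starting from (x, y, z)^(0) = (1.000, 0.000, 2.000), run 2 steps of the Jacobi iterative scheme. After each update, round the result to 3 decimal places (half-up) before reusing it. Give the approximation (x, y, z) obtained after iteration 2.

Iteration 1:
  x = (-5 - (-2.8)·0.000 - (-1.3)·2.000) / (7.1) = -0.338
  y = (-5 - (-2.7)·1.000 - (3)·2.000) / (7.7) = -1.078
  z = (10 - (3)·1.000 - (-4)·0.000) / (9) = 0.778
Iteration 2:
  x = (-5 - (-2.8)·-1.078 - (-1.3)·0.778) / (7.1) = -0.987
  y = (-5 - (-2.7)·-0.338 - (3)·0.778) / (7.7) = -1.071
  z = (10 - (3)·-0.338 - (-4)·-1.078) / (9) = 0.745

(-0.987, -1.071, 0.745)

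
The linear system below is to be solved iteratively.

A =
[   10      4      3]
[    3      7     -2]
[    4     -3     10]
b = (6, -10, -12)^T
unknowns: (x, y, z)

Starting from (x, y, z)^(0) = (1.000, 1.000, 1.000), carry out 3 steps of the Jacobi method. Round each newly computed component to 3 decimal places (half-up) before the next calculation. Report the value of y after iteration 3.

-2.588

Iteration 1:
  x = (6 - (4)·1.000 - (3)·1.000) / (10) = -0.100
  y = (-10 - (3)·1.000 - (-2)·1.000) / (7) = -1.571
  z = (-12 - (4)·1.000 - (-3)·1.000) / (10) = -1.300
Iteration 2:
  x = (6 - (4)·-1.571 - (3)·-1.300) / (10) = 1.618
  y = (-10 - (3)·-0.100 - (-2)·-1.300) / (7) = -1.757
  z = (-12 - (4)·-0.100 - (-3)·-1.571) / (10) = -1.631
Iteration 3:
  x = (6 - (4)·-1.757 - (3)·-1.631) / (10) = 1.792
  y = (-10 - (3)·1.618 - (-2)·-1.631) / (7) = -2.588
  z = (-12 - (4)·1.618 - (-3)·-1.757) / (10) = -2.374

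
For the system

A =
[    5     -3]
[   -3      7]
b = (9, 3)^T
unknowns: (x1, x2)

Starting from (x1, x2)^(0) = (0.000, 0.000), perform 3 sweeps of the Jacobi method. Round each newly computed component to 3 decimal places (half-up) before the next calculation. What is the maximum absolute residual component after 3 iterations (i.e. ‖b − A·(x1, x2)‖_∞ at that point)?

Iteration 1:
  x1 = (9 - (-3)·0.000) / (5) = 1.800
  x2 = (3 - (-3)·0.000) / (7) = 0.429
Iteration 2:
  x1 = (9 - (-3)·0.429) / (5) = 2.057
  x2 = (3 - (-3)·1.800) / (7) = 1.200
Iteration 3:
  x1 = (9 - (-3)·1.200) / (5) = 2.520
  x2 = (3 - (-3)·2.057) / (7) = 1.310
Residual b − A·x = (0.330, 1.390); ∞-norm = 1.390

1.390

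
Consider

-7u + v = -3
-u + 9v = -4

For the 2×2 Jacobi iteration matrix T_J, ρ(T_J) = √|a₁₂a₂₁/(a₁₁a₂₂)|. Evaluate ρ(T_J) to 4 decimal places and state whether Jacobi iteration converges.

a₁₂a₂₁/(a₁₁a₂₂) = (1)·(-1) / ((-7)·(9)) = 0.015873
ρ = √|0.015873| = √0.015873 = 0.1260
ρ < 1, so Jacobi converges

0.1260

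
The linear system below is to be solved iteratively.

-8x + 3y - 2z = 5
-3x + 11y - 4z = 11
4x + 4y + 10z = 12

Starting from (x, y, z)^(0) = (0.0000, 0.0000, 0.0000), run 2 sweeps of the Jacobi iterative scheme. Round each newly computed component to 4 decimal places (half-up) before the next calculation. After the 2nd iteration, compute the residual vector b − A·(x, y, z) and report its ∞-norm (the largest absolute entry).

1.3636

Iteration 1:
  x = (5 - (3)·0.0000 - (-2)·0.0000) / (-8) = -0.6250
  y = (11 - (-3)·0.0000 - (-4)·0.0000) / (11) = 1.0000
  z = (12 - (4)·0.0000 - (4)·0.0000) / (10) = 1.2000
Iteration 2:
  x = (5 - (3)·1.0000 - (-2)·1.2000) / (-8) = -0.5500
  y = (11 - (-3)·-0.6250 - (-4)·1.2000) / (11) = 1.2659
  z = (12 - (4)·-0.6250 - (4)·1.0000) / (10) = 1.0500
Residual b − A·x = (-1.0977, -0.3749, -1.3636); ∞-norm = 1.3636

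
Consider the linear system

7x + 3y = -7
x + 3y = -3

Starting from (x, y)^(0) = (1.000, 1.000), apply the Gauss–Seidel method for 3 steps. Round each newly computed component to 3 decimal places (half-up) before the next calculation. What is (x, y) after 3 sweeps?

Iteration 1:
  x = (-7 - (3)·1.000) / (7) = -1.429
  y = (-3 - (1)·-1.429) / (3) = -0.524
Iteration 2:
  x = (-7 - (3)·-0.524) / (7) = -0.775
  y = (-3 - (1)·-0.775) / (3) = -0.742
Iteration 3:
  x = (-7 - (3)·-0.742) / (7) = -0.682
  y = (-3 - (1)·-0.682) / (3) = -0.773

(-0.682, -0.773)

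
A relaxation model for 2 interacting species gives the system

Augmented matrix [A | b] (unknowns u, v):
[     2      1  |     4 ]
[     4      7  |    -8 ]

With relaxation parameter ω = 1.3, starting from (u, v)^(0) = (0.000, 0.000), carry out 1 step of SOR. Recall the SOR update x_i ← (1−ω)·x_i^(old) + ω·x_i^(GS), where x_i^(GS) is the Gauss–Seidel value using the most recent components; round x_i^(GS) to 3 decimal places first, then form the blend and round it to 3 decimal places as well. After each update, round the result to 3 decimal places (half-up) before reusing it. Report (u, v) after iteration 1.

(2.600, -3.418)

Iteration 1:
  u: GS value = (4 - (1)·0.000) / (2) = 2.000;  u ← (1−ω)·0.000 + ω·2.000 = 2.600
  v: GS value = (-8 - (4)·2.600) / (7) = -2.629;  v ← (1−ω)·0.000 + ω·-2.629 = -3.418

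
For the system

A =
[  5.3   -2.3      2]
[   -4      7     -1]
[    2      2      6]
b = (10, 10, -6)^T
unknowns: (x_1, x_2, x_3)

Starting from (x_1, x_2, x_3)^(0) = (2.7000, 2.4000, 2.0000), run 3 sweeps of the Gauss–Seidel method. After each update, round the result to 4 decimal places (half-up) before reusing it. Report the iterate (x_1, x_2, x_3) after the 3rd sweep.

Iteration 1:
  x_1 = (10 - (-2.3)·2.4000 - (2)·2.0000) / (5.3) = 2.1736
  x_2 = (10 - (-4)·2.1736 - (-1)·2.0000) / (7) = 2.9563
  x_3 = (-6 - (2)·2.1736 - (2)·2.9563) / (6) = -2.7100
Iteration 2:
  x_1 = (10 - (-2.3)·2.9563 - (2)·-2.7100) / (5.3) = 4.1924
  x_2 = (10 - (-4)·4.1924 - (-1)·-2.7100) / (7) = 3.4371
  x_3 = (-6 - (2)·4.1924 - (2)·3.4371) / (6) = -3.5432
Iteration 3:
  x_1 = (10 - (-2.3)·3.4371 - (2)·-3.5432) / (5.3) = 4.7154
  x_2 = (10 - (-4)·4.7154 - (-1)·-3.5432) / (7) = 3.6169
  x_3 = (-6 - (2)·4.7154 - (2)·3.6169) / (6) = -3.7774

(4.7154, 3.6169, -3.7774)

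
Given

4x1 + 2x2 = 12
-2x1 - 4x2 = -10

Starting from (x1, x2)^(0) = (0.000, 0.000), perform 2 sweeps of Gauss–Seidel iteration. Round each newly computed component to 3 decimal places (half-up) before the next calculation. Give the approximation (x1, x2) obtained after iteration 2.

Iteration 1:
  x1 = (12 - (2)·0.000) / (4) = 3.000
  x2 = (-10 - (-2)·3.000) / (-4) = 1.000
Iteration 2:
  x1 = (12 - (2)·1.000) / (4) = 2.500
  x2 = (-10 - (-2)·2.500) / (-4) = 1.250

(2.500, 1.250)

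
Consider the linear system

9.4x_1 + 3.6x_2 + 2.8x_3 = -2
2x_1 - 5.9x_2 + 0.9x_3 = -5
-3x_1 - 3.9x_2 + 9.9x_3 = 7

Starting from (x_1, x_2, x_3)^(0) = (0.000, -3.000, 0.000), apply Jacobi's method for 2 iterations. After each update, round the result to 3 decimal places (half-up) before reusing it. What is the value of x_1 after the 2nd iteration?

Iteration 1:
  x_1 = (-2 - (3.6)·-3.000 - (2.8)·0.000) / (9.4) = 0.936
  x_2 = (-5 - (2)·0.000 - (0.9)·0.000) / (-5.9) = 0.847
  x_3 = (7 - (-3)·0.000 - (-3.9)·-3.000) / (9.9) = -0.475
Iteration 2:
  x_1 = (-2 - (3.6)·0.847 - (2.8)·-0.475) / (9.4) = -0.396
  x_2 = (-5 - (2)·0.936 - (0.9)·-0.475) / (-5.9) = 1.092
  x_3 = (7 - (-3)·0.936 - (-3.9)·0.847) / (9.9) = 1.324

-0.396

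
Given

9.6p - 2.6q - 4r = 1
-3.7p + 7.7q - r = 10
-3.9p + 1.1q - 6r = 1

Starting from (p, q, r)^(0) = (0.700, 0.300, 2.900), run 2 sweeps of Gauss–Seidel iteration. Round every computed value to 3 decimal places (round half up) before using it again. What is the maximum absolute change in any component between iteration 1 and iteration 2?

0.923

Iteration 1:
  p = (1 - (-2.6)·0.300 - (-4)·2.900) / (9.6) = 1.394
  q = (10 - (-3.7)·1.394 - (-1)·2.900) / (7.7) = 2.345
  r = (1 - (-3.9)·1.394 - (1.1)·2.345) / (-6) = -0.643
Iteration 2:
  p = (1 - (-2.6)·2.345 - (-4)·-0.643) / (9.6) = 0.471
  q = (10 - (-3.7)·0.471 - (-1)·-0.643) / (7.7) = 1.442
  r = (1 - (-3.9)·0.471 - (1.1)·1.442) / (-6) = -0.208
Change: (-0.923, -0.903, 0.435) → max |·| = 0.923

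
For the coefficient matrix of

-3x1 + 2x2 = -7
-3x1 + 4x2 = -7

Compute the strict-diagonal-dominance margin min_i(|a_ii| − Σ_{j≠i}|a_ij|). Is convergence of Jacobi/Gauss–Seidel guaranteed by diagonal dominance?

1

row 1: |-3| − (2) = 1
row 2: |4| − (3) = 1
minimum over rows = 1 → strictly diagonally dominant (convergence guaranteed)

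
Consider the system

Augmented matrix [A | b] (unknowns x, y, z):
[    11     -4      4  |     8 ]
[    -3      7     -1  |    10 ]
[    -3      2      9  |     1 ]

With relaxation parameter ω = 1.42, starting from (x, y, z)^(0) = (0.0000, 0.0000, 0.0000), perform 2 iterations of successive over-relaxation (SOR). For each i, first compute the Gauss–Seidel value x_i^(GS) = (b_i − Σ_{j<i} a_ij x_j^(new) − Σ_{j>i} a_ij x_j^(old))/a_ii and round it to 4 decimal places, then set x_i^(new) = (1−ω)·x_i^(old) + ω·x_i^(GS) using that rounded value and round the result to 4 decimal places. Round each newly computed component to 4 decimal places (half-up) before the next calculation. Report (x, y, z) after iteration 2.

Iteration 1:
  x: GS value = (8 - (-4)·0.0000 - (4)·0.0000) / (11) = 0.7273;  x ← (1−ω)·0.0000 + ω·0.7273 = 1.0328
  y: GS value = (10 - (-3)·1.0328 - (-1)·0.0000) / (7) = 1.8712;  y ← (1−ω)·0.0000 + ω·1.8712 = 2.6571
  z: GS value = (1 - (-3)·1.0328 - (2)·2.6571) / (9) = -0.1351;  z ← (1−ω)·0.0000 + ω·-0.1351 = -0.1918
Iteration 2:
  x: GS value = (8 - (-4)·2.6571 - (4)·-0.1918) / (11) = 1.7632;  x ← (1−ω)·1.0328 + ω·1.7632 = 2.0700
  y: GS value = (10 - (-3)·2.0700 - (-1)·-0.1918) / (7) = 2.2883;  y ← (1−ω)·2.6571 + ω·2.2883 = 2.1334
  z: GS value = (1 - (-3)·2.0700 - (2)·2.1334) / (9) = 0.3270;  z ← (1−ω)·-0.1918 + ω·0.3270 = 0.5449

(2.0700, 2.1334, 0.5449)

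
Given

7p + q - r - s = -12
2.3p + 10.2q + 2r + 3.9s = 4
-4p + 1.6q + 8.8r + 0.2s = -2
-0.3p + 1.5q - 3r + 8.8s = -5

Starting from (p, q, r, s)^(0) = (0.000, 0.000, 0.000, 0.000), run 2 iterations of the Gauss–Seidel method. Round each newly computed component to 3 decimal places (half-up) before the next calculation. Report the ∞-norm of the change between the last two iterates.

Iteration 1:
  p = (-12 - (1)·0.000 - (-1)·0.000 - (-1)·0.000) / (7) = -1.714
  q = (4 - (2.3)·-1.714 - (2)·0.000 - (3.9)·0.000) / (10.2) = 0.779
  r = (-2 - (-4)·-1.714 - (1.6)·0.779 - (0.2)·0.000) / (8.8) = -1.148
  s = (-5 - (-0.3)·-1.714 - (1.5)·0.779 - (-3)·-1.148) / (8.8) = -1.151
Iteration 2:
  p = (-12 - (1)·0.779 - (-1)·-1.148 - (-1)·-1.151) / (7) = -2.154
  q = (4 - (2.3)·-2.154 - (2)·-1.148 - (3.9)·-1.151) / (10.2) = 1.543
  r = (-2 - (-4)·-2.154 - (1.6)·1.543 - (0.2)·-1.151) / (8.8) = -1.461
  s = (-5 - (-0.3)·-2.154 - (1.5)·1.543 - (-3)·-1.461) / (8.8) = -1.403
Change: (-0.440, 0.764, -0.313, -0.252) → max |·| = 0.764

0.764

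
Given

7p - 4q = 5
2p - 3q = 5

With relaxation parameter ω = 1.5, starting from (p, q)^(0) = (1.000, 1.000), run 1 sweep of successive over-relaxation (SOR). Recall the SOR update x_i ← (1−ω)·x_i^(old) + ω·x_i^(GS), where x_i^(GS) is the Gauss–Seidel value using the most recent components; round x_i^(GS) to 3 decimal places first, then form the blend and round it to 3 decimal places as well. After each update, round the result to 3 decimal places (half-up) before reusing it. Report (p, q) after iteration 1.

(1.429, -1.571)

Iteration 1:
  p: GS value = (5 - (-4)·1.000) / (7) = 1.286;  p ← (1−ω)·1.000 + ω·1.286 = 1.429
  q: GS value = (5 - (2)·1.429) / (-3) = -0.714;  q ← (1−ω)·1.000 + ω·-0.714 = -1.571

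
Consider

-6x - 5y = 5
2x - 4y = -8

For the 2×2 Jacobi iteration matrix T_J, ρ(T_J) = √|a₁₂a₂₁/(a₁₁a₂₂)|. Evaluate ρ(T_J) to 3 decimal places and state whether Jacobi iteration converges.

a₁₂a₂₁/(a₁₁a₂₂) = (-5)·(2) / ((-6)·(-4)) = -0.416667
ρ = √|-0.416667| = √0.416667 = 0.645
ρ < 1, so Jacobi converges

0.645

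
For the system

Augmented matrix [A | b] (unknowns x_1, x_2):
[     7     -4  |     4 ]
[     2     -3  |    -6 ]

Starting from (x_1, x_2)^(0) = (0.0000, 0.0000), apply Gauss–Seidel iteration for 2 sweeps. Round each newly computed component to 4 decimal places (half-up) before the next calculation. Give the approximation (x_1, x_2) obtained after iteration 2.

Iteration 1:
  x_1 = (4 - (-4)·0.0000) / (7) = 0.5714
  x_2 = (-6 - (2)·0.5714) / (-3) = 2.3809
Iteration 2:
  x_1 = (4 - (-4)·2.3809) / (7) = 1.9319
  x_2 = (-6 - (2)·1.9319) / (-3) = 3.2879

(1.9319, 3.2879)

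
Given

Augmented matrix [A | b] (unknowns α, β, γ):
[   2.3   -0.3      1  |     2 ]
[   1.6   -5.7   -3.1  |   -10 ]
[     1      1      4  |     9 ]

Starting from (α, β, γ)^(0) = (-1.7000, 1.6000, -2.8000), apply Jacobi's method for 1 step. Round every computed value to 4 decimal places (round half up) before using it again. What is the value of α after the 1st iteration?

Iteration 1:
  α = (2 - (-0.3)·1.6000 - (1)·-2.8000) / (2.3) = 2.2957
  β = (-10 - (1.6)·-1.7000 - (-3.1)·-2.8000) / (-5.7) = 2.8000
  γ = (9 - (1)·-1.7000 - (1)·1.6000) / (4) = 2.2750

2.2957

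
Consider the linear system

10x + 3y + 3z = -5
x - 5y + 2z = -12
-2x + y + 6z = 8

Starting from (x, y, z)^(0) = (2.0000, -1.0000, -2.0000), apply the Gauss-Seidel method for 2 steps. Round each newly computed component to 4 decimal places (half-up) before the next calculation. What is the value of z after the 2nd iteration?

Iteration 1:
  x = (-5 - (3)·-1.0000 - (3)·-2.0000) / (10) = 0.4000
  y = (-12 - (1)·0.4000 - (2)·-2.0000) / (-5) = 1.6800
  z = (8 - (-2)·0.4000 - (1)·1.6800) / (6) = 1.1867
Iteration 2:
  x = (-5 - (3)·1.6800 - (3)·1.1867) / (10) = -1.3600
  y = (-12 - (1)·-1.3600 - (2)·1.1867) / (-5) = 2.6027
  z = (8 - (-2)·-1.3600 - (1)·2.6027) / (6) = 0.4462

0.4462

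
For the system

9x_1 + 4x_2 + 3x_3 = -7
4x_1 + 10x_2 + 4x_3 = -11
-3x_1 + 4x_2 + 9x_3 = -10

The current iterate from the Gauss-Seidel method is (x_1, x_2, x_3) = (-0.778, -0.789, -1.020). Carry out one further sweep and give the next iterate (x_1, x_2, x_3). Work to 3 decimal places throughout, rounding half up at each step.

(-0.087, -0.657, -0.848)

One sweep:
  x_1 = (-7 - (4)·-0.789 - (3)·-1.020) / (9) = -0.087
  x_2 = (-11 - (4)·-0.087 - (4)·-1.020) / (10) = -0.657
  x_3 = (-10 - (-3)·-0.087 - (4)·-0.657) / (9) = -0.848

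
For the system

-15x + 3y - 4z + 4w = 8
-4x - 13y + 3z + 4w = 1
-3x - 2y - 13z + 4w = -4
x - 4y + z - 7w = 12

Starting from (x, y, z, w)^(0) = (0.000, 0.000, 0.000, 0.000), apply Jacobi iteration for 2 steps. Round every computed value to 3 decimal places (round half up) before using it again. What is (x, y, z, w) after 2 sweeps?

(-1.088, -0.369, -0.085, -1.702)

Iteration 1:
  x = (8 - (3)·0.000 - (-4)·0.000 - (4)·0.000) / (-15) = -0.533
  y = (1 - (-4)·0.000 - (3)·0.000 - (4)·0.000) / (-13) = -0.077
  z = (-4 - (-3)·0.000 - (-2)·0.000 - (4)·0.000) / (-13) = 0.308
  w = (12 - (1)·0.000 - (-4)·0.000 - (1)·0.000) / (-7) = -1.714
Iteration 2:
  x = (8 - (3)·-0.077 - (-4)·0.308 - (4)·-1.714) / (-15) = -1.088
  y = (1 - (-4)·-0.533 - (3)·0.308 - (4)·-1.714) / (-13) = -0.369
  z = (-4 - (-3)·-0.533 - (-2)·-0.077 - (4)·-1.714) / (-13) = -0.085
  w = (12 - (1)·-0.533 - (-4)·-0.077 - (1)·0.308) / (-7) = -1.702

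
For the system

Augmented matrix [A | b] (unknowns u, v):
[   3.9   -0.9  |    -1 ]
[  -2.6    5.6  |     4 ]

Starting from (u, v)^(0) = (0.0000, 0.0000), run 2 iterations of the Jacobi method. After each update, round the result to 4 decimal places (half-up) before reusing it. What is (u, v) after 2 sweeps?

Iteration 1:
  u = (-1 - (-0.9)·0.0000) / (3.9) = -0.2564
  v = (4 - (-2.6)·0.0000) / (5.6) = 0.7143
Iteration 2:
  u = (-1 - (-0.9)·0.7143) / (3.9) = -0.0916
  v = (4 - (-2.6)·-0.2564) / (5.6) = 0.5952

(-0.0916, 0.5952)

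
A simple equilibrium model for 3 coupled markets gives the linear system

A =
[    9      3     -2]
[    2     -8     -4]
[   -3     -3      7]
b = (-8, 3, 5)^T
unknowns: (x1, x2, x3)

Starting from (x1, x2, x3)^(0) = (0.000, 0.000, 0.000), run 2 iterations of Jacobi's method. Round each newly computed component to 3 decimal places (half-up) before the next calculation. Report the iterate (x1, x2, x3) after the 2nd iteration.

Iteration 1:
  x1 = (-8 - (3)·0.000 - (-2)·0.000) / (9) = -0.889
  x2 = (3 - (2)·0.000 - (-4)·0.000) / (-8) = -0.375
  x3 = (5 - (-3)·0.000 - (-3)·0.000) / (7) = 0.714
Iteration 2:
  x1 = (-8 - (3)·-0.375 - (-2)·0.714) / (9) = -0.605
  x2 = (3 - (2)·-0.889 - (-4)·0.714) / (-8) = -0.954
  x3 = (5 - (-3)·-0.889 - (-3)·-0.375) / (7) = 0.173

(-0.605, -0.954, 0.173)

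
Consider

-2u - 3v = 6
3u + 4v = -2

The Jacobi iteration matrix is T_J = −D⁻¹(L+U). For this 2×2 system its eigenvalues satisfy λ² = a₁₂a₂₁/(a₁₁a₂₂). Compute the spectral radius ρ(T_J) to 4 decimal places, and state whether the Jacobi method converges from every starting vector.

a₁₂a₂₁/(a₁₁a₂₂) = (-3)·(3) / ((-2)·(4)) = 1.125000
ρ = √|1.125000| = √1.125000 = 1.0607
ρ > 1, so Jacobi diverges

1.0607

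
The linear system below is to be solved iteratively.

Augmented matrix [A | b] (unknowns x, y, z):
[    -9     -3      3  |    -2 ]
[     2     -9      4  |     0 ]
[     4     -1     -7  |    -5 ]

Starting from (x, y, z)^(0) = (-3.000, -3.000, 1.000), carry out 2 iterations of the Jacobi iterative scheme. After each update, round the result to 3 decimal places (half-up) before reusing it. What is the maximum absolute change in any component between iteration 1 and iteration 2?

Iteration 1:
  x = (-2 - (-3)·-3.000 - (3)·1.000) / (-9) = 1.556
  y = (0 - (2)·-3.000 - (4)·1.000) / (-9) = -0.222
  z = (-5 - (4)·-3.000 - (-1)·-3.000) / (-7) = -0.571
Iteration 2:
  x = (-2 - (-3)·-0.222 - (3)·-0.571) / (-9) = 0.106
  y = (0 - (2)·1.556 - (4)·-0.571) / (-9) = 0.092
  z = (-5 - (4)·1.556 - (-1)·-0.222) / (-7) = 1.635
Change: (-1.450, 0.314, 2.206) → max |·| = 2.206

2.206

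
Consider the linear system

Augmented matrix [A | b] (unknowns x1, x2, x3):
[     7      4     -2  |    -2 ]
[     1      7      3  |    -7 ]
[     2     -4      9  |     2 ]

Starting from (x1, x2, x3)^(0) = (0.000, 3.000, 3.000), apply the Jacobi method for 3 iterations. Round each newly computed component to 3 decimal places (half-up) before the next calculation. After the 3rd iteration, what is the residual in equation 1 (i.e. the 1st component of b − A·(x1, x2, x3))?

Iteration 1:
  x1 = (-2 - (4)·3.000 - (-2)·3.000) / (7) = -1.143
  x2 = (-7 - (1)·0.000 - (3)·3.000) / (7) = -2.286
  x3 = (2 - (2)·0.000 - (-4)·3.000) / (9) = 1.556
Iteration 2:
  x1 = (-2 - (4)·-2.286 - (-2)·1.556) / (7) = 1.465
  x2 = (-7 - (1)·-1.143 - (3)·1.556) / (7) = -1.504
  x3 = (2 - (2)·-1.143 - (-4)·-2.286) / (9) = -0.540
Iteration 3:
  x1 = (-2 - (4)·-1.504 - (-2)·-0.540) / (7) = 0.419
  x2 = (-7 - (1)·1.465 - (3)·-0.540) / (7) = -0.978
  x3 = (2 - (2)·1.465 - (-4)·-1.504) / (9) = -0.772
Residual b − A·x = (-2.565, 1.743, 4.198)

-2.565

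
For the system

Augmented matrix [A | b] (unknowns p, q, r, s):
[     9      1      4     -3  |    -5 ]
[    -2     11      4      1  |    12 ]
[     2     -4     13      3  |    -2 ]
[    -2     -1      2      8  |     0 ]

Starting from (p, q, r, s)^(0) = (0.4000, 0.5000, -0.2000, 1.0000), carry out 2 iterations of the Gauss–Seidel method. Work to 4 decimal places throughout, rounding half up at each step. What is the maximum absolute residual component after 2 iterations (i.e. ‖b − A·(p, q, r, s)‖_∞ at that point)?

Iteration 1:
  p = (-5 - (1)·0.5000 - (4)·-0.2000 - (-3)·1.0000) / (9) = -0.1889
  q = (12 - (-2)·-0.1889 - (4)·-0.2000 - (1)·1.0000) / (11) = 1.0384
  r = (-2 - (2)·-0.1889 - (-4)·1.0384 - (3)·1.0000) / (13) = -0.0360
  s = (0 - (-2)·-0.1889 - (-1)·1.0384 - (2)·-0.0360) / (8) = 0.0916
Iteration 2:
  p = (-5 - (1)·1.0384 - (4)·-0.0360 - (-3)·0.0916) / (9) = -0.6244
  q = (12 - (-2)·-0.6244 - (4)·-0.0360 - (1)·0.0916) / (11) = 0.9821
  r = (-2 - (2)·-0.6244 - (-4)·0.9821 - (3)·0.0916) / (13) = 0.2233
  s = (0 - (-2)·-0.6244 - (-1)·0.9821 - (2)·0.2233) / (8) = -0.0892
Residual b − A·x = (-1.5233, -0.8559, 0.5419, 0.0003); ∞-norm = 1.5233

1.5233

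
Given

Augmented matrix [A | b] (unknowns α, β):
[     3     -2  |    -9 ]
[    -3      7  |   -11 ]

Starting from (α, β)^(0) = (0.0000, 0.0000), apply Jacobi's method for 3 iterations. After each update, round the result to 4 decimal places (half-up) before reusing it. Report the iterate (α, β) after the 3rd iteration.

(-4.9047, -3.3061)

Iteration 1:
  α = (-9 - (-2)·0.0000) / (3) = -3.0000
  β = (-11 - (-3)·0.0000) / (7) = -1.5714
Iteration 2:
  α = (-9 - (-2)·-1.5714) / (3) = -4.0476
  β = (-11 - (-3)·-3.0000) / (7) = -2.8571
Iteration 3:
  α = (-9 - (-2)·-2.8571) / (3) = -4.9047
  β = (-11 - (-3)·-4.0476) / (7) = -3.3061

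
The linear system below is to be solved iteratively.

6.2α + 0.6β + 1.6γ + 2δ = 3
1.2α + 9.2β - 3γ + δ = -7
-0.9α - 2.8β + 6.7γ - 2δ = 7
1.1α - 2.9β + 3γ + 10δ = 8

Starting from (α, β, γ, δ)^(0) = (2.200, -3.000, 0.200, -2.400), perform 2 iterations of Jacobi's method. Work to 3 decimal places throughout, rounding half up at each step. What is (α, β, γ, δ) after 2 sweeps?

Iteration 1:
  α = (3 - (0.6)·-3.000 - (1.6)·0.200 - (2)·-2.400) / (6.2) = 1.497
  β = (-7 - (1.2)·2.200 - (-3)·0.200 - (1)·-2.400) / (9.2) = -0.722
  γ = (7 - (-0.9)·2.200 - (-2.8)·-3.000 - (-2)·-2.400) / (6.7) = -0.630
  δ = (8 - (1.1)·2.200 - (-2.9)·-3.000 - (3)·0.200) / (10) = -0.372
Iteration 2:
  α = (3 - (0.6)·-0.722 - (1.6)·-0.630 - (2)·-0.372) / (6.2) = 0.836
  β = (-7 - (1.2)·1.497 - (-3)·-0.630 - (1)·-0.372) / (9.2) = -1.121
  γ = (7 - (-0.9)·1.497 - (-2.8)·-0.722 - (-2)·-0.372) / (6.7) = 0.833
  δ = (8 - (1.1)·1.497 - (-2.9)·-0.722 - (3)·-0.630) / (10) = 0.615

(0.836, -1.121, 0.833, 0.615)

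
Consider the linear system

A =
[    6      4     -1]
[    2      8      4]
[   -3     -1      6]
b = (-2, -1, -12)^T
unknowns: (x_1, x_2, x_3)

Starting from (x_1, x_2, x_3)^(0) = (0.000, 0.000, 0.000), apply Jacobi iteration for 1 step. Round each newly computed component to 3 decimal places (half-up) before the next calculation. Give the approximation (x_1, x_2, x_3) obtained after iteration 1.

(-0.333, -0.125, -2.000)

Iteration 1:
  x_1 = (-2 - (4)·0.000 - (-1)·0.000) / (6) = -0.333
  x_2 = (-1 - (2)·0.000 - (4)·0.000) / (8) = -0.125
  x_3 = (-12 - (-3)·0.000 - (-1)·0.000) / (6) = -2.000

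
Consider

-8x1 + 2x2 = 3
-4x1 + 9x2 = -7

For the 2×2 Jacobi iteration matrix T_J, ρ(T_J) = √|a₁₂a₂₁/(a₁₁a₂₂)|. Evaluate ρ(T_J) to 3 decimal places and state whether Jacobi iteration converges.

a₁₂a₂₁/(a₁₁a₂₂) = (2)·(-4) / ((-8)·(9)) = 0.111111
ρ = √|0.111111| = √0.111111 = 0.333
ρ < 1, so Jacobi converges

0.333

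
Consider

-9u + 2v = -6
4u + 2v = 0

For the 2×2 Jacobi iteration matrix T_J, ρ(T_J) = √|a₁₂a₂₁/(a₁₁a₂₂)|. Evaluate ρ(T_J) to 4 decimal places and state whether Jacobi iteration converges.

a₁₂a₂₁/(a₁₁a₂₂) = (2)·(4) / ((-9)·(2)) = -0.444444
ρ = √|-0.444444| = √0.444444 = 0.6667
ρ < 1, so Jacobi converges

0.6667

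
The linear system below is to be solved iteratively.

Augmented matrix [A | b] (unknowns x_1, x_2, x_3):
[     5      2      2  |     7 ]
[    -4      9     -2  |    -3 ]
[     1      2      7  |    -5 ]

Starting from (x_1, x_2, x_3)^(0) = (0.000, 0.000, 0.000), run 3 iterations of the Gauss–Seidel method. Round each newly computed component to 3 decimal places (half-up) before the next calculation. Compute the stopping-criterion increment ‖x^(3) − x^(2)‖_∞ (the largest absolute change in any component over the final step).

0.044

Iteration 1:
  x_1 = (7 - (2)·0.000 - (2)·0.000) / (5) = 1.400
  x_2 = (-3 - (-4)·1.400 - (-2)·0.000) / (9) = 0.289
  x_3 = (-5 - (1)·1.400 - (2)·0.289) / (7) = -0.997
Iteration 2:
  x_1 = (7 - (2)·0.289 - (2)·-0.997) / (5) = 1.683
  x_2 = (-3 - (-4)·1.683 - (-2)·-0.997) / (9) = 0.193
  x_3 = (-5 - (1)·1.683 - (2)·0.193) / (7) = -1.010
Iteration 3:
  x_1 = (7 - (2)·0.193 - (2)·-1.010) / (5) = 1.727
  x_2 = (-3 - (-4)·1.727 - (-2)·-1.010) / (9) = 0.210
  x_3 = (-5 - (1)·1.727 - (2)·0.210) / (7) = -1.021
Change: (0.044, 0.017, -0.011) → max |·| = 0.044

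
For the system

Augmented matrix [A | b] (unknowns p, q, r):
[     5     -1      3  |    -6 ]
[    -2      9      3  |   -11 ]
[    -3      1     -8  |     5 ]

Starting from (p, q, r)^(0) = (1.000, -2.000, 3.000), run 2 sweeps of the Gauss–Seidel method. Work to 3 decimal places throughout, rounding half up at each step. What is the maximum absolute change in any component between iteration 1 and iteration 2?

Iteration 1:
  p = (-6 - (-1)·-2.000 - (3)·3.000) / (5) = -3.400
  q = (-11 - (-2)·-3.400 - (3)·3.000) / (9) = -2.978
  r = (5 - (-3)·-3.400 - (1)·-2.978) / (-8) = 0.278
Iteration 2:
  p = (-6 - (-1)·-2.978 - (3)·0.278) / (5) = -1.962
  q = (-11 - (-2)·-1.962 - (3)·0.278) / (9) = -1.751
  r = (5 - (-3)·-1.962 - (1)·-1.751) / (-8) = -0.108
Change: (1.438, 1.227, -0.386) → max |·| = 1.438

1.438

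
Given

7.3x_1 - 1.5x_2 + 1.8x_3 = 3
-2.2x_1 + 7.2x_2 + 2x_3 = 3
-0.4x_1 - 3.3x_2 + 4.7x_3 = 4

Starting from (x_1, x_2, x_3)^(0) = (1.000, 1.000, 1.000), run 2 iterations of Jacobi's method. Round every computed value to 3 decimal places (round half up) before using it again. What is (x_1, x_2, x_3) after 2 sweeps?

(0.098, 0.075, 1.194)

Iteration 1:
  x_1 = (3 - (-1.5)·1.000 - (1.8)·1.000) / (7.3) = 0.370
  x_2 = (3 - (-2.2)·1.000 - (2)·1.000) / (7.2) = 0.444
  x_3 = (4 - (-0.4)·1.000 - (-3.3)·1.000) / (4.7) = 1.638
Iteration 2:
  x_1 = (3 - (-1.5)·0.444 - (1.8)·1.638) / (7.3) = 0.098
  x_2 = (3 - (-2.2)·0.370 - (2)·1.638) / (7.2) = 0.075
  x_3 = (4 - (-0.4)·0.370 - (-3.3)·0.444) / (4.7) = 1.194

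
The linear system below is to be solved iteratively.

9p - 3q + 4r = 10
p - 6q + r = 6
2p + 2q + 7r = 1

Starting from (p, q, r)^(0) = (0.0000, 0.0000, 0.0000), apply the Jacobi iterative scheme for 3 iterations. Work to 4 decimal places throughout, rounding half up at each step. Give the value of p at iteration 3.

Iteration 1:
  p = (10 - (-3)·0.0000 - (4)·0.0000) / (9) = 1.1111
  q = (6 - (1)·0.0000 - (1)·0.0000) / (-6) = -1.0000
  r = (1 - (2)·0.0000 - (2)·0.0000) / (7) = 0.1429
Iteration 2:
  p = (10 - (-3)·-1.0000 - (4)·0.1429) / (9) = 0.7143
  q = (6 - (1)·1.1111 - (1)·0.1429) / (-6) = -0.7910
  r = (1 - (2)·1.1111 - (2)·-1.0000) / (7) = 0.1111
Iteration 3:
  p = (10 - (-3)·-0.7910 - (4)·0.1111) / (9) = 0.7981
  q = (6 - (1)·0.7143 - (1)·0.1111) / (-6) = -0.8624
  r = (1 - (2)·0.7143 - (2)·-0.7910) / (7) = 0.1648

0.7981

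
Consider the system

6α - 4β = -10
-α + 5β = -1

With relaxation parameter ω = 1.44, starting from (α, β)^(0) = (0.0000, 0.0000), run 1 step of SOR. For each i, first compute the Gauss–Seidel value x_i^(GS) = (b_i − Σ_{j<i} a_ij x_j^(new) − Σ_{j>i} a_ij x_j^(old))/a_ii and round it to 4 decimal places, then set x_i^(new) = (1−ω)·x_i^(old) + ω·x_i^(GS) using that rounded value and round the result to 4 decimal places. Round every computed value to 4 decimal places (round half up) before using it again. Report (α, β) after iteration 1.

Iteration 1:
  α: GS value = (-10 - (-4)·0.0000) / (6) = -1.6667;  α ← (1−ω)·0.0000 + ω·-1.6667 = -2.4000
  β: GS value = (-1 - (-1)·-2.4000) / (5) = -0.6800;  β ← (1−ω)·0.0000 + ω·-0.6800 = -0.9792

(-2.4000, -0.9792)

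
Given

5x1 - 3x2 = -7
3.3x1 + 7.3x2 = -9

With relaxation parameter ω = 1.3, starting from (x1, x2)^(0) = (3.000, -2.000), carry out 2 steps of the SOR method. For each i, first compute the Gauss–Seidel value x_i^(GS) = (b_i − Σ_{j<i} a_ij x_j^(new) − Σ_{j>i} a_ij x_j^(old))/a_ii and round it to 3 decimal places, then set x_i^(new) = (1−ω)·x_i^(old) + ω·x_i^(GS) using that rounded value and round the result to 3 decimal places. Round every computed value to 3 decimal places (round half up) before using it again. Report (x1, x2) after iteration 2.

Iteration 1:
  x1: GS value = (-7 - (-3)·-2.000) / (5) = -2.600;  x1 ← (1−ω)·3.000 + ω·-2.600 = -4.280
  x2: GS value = (-9 - (3.3)·-4.280) / (7.3) = 0.702;  x2 ← (1−ω)·-2.000 + ω·0.702 = 1.513
Iteration 2:
  x1: GS value = (-7 - (-3)·1.513) / (5) = -0.492;  x1 ← (1−ω)·-4.280 + ω·-0.492 = 0.644
  x2: GS value = (-9 - (3.3)·0.644) / (7.3) = -1.524;  x2 ← (1−ω)·1.513 + ω·-1.524 = -2.435

(0.644, -2.435)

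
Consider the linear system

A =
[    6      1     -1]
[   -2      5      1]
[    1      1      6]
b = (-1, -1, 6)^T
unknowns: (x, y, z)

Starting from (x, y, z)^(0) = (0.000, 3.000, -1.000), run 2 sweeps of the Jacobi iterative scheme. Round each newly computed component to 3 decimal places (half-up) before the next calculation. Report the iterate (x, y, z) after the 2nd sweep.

Iteration 1:
  x = (-1 - (1)·3.000 - (-1)·-1.000) / (6) = -0.833
  y = (-1 - (-2)·0.000 - (1)·-1.000) / (5) = 0.000
  z = (6 - (1)·0.000 - (1)·3.000) / (6) = 0.500
Iteration 2:
  x = (-1 - (1)·0.000 - (-1)·0.500) / (6) = -0.083
  y = (-1 - (-2)·-0.833 - (1)·0.500) / (5) = -0.633
  z = (6 - (1)·-0.833 - (1)·0.000) / (6) = 1.139

(-0.083, -0.633, 1.139)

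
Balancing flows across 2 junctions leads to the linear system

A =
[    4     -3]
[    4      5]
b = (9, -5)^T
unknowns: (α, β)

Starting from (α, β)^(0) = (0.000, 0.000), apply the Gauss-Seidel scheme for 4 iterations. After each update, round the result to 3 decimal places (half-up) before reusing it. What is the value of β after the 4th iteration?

Iteration 1:
  α = (9 - (-3)·0.000) / (4) = 2.250
  β = (-5 - (4)·2.250) / (5) = -2.800
Iteration 2:
  α = (9 - (-3)·-2.800) / (4) = 0.150
  β = (-5 - (4)·0.150) / (5) = -1.120
Iteration 3:
  α = (9 - (-3)·-1.120) / (4) = 1.410
  β = (-5 - (4)·1.410) / (5) = -2.128
Iteration 4:
  α = (9 - (-3)·-2.128) / (4) = 0.654
  β = (-5 - (4)·0.654) / (5) = -1.523

-1.523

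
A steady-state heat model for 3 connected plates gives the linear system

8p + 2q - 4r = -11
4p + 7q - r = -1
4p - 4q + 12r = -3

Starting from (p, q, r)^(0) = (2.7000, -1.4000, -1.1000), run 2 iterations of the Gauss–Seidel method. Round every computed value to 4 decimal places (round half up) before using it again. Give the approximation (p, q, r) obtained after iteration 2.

Iteration 1:
  p = (-11 - (2)·-1.4000 - (-4)·-1.1000) / (8) = -1.5750
  q = (-1 - (4)·-1.5750 - (-1)·-1.1000) / (7) = 0.6000
  r = (-3 - (4)·-1.5750 - (-4)·0.6000) / (12) = 0.4750
Iteration 2:
  p = (-11 - (2)·0.6000 - (-4)·0.4750) / (8) = -1.2875
  q = (-1 - (4)·-1.2875 - (-1)·0.4750) / (7) = 0.6607
  r = (-3 - (4)·-1.2875 - (-4)·0.6607) / (12) = 0.3994

(-1.2875, 0.6607, 0.3994)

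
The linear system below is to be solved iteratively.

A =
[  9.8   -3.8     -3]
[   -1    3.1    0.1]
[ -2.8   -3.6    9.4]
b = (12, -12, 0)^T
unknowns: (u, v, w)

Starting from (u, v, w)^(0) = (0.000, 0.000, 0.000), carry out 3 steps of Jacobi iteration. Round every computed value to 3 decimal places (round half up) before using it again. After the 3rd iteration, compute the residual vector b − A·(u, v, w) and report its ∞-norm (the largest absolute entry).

Iteration 1:
  u = (12 - (-3.8)·0.000 - (-3)·0.000) / (9.8) = 1.224
  v = (-12 - (-1)·0.000 - (0.1)·0.000) / (3.1) = -3.871
  w = (0 - (-2.8)·0.000 - (-3.6)·0.000) / (9.4) = 0.000
Iteration 2:
  u = (12 - (-3.8)·-3.871 - (-3)·0.000) / (9.8) = -0.277
  v = (-12 - (-1)·1.224 - (0.1)·0.000) / (3.1) = -3.476
  w = (0 - (-2.8)·1.224 - (-3.6)·-3.871) / (9.4) = -1.118
Iteration 3:
  u = (12 - (-3.8)·-3.476 - (-3)·-1.118) / (9.8) = -0.466
  v = (-12 - (-1)·-0.277 - (0.1)·-1.118) / (3.1) = -3.924
  w = (0 - (-2.8)·-0.277 - (-3.6)·-3.476) / (9.4) = -1.414
Residual b − A·x = (-2.586, -0.160, -2.140); ∞-norm = 2.586

2.586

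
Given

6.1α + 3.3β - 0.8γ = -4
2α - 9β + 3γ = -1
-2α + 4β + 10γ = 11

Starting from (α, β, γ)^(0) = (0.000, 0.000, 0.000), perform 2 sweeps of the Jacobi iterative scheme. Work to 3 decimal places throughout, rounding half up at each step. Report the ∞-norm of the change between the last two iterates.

Iteration 1:
  α = (-4 - (3.3)·0.000 - (-0.8)·0.000) / (6.1) = -0.656
  β = (-1 - (2)·0.000 - (3)·0.000) / (-9) = 0.111
  γ = (11 - (-2)·0.000 - (4)·0.000) / (10) = 1.100
Iteration 2:
  α = (-4 - (3.3)·0.111 - (-0.8)·1.100) / (6.1) = -0.572
  β = (-1 - (2)·-0.656 - (3)·1.100) / (-9) = 0.332
  γ = (11 - (-2)·-0.656 - (4)·0.111) / (10) = 0.924
Change: (0.084, 0.221, -0.176) → max |·| = 0.221

0.221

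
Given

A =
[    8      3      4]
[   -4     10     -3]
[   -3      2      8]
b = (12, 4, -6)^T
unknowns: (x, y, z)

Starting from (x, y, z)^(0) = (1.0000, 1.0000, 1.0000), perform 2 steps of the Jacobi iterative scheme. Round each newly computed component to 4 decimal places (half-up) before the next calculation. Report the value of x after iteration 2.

Iteration 1:
  x = (12 - (3)·1.0000 - (4)·1.0000) / (8) = 0.6250
  y = (4 - (-4)·1.0000 - (-3)·1.0000) / (10) = 1.1000
  z = (-6 - (-3)·1.0000 - (2)·1.0000) / (8) = -0.6250
Iteration 2:
  x = (12 - (3)·1.1000 - (4)·-0.6250) / (8) = 1.4000
  y = (4 - (-4)·0.6250 - (-3)·-0.6250) / (10) = 0.4625
  z = (-6 - (-3)·0.6250 - (2)·1.1000) / (8) = -0.7906

1.4000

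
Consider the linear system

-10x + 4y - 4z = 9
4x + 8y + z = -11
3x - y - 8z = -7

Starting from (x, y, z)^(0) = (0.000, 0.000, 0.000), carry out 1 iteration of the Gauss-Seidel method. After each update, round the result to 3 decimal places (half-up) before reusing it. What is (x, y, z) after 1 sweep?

Iteration 1:
  x = (9 - (4)·0.000 - (-4)·0.000) / (-10) = -0.900
  y = (-11 - (4)·-0.900 - (1)·0.000) / (8) = -0.925
  z = (-7 - (3)·-0.900 - (-1)·-0.925) / (-8) = 0.653

(-0.900, -0.925, 0.653)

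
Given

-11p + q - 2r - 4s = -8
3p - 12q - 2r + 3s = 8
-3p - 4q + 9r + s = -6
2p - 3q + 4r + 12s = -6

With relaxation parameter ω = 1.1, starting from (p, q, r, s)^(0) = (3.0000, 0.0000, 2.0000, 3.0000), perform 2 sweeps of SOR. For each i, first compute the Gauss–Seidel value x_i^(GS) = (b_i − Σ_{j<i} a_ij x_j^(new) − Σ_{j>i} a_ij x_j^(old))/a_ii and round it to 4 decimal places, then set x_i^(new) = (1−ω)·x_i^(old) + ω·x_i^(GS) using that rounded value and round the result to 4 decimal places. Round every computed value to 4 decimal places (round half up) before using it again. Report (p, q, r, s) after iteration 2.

Iteration 1:
  p: GS value = (-8 - (1)·0.0000 - (-2)·2.0000 - (-4)·3.0000) / (-11) = -0.7273;  p ← (1−ω)·3.0000 + ω·-0.7273 = -1.1000
  q: GS value = (8 - (3)·-1.1000 - (-2)·2.0000 - (3)·3.0000) / (-12) = -0.5250;  q ← (1−ω)·0.0000 + ω·-0.5250 = -0.5775
  r: GS value = (-6 - (-3)·-1.1000 - (-4)·-0.5775 - (1)·3.0000) / (9) = -1.6233;  r ← (1−ω)·2.0000 + ω·-1.6233 = -1.9856
  s: GS value = (-6 - (2)·-1.1000 - (-3)·-0.5775 - (4)·-1.9856) / (12) = 0.2008;  s ← (1−ω)·3.0000 + ω·0.2008 = -0.0791
Iteration 2:
  p: GS value = (-8 - (1)·-0.5775 - (-2)·-1.9856 - (-4)·-0.0791) / (-11) = 1.0646;  p ← (1−ω)·-1.1000 + ω·1.0646 = 1.2811
  q: GS value = (8 - (3)·1.2811 - (-2)·-1.9856 - (3)·-0.0791) / (-12) = -0.0352;  q ← (1−ω)·-0.5775 + ω·-0.0352 = 0.0190
  r: GS value = (-6 - (-3)·1.2811 - (-4)·0.0190 - (1)·-0.0791) / (9) = -0.2224;  r ← (1−ω)·-1.9856 + ω·-0.2224 = -0.0461
  s: GS value = (-6 - (2)·1.2811 - (-3)·0.0190 - (4)·-0.0461) / (12) = -0.6934;  s ← (1−ω)·-0.0791 + ω·-0.6934 = -0.7548

(1.2811, 0.0190, -0.0461, -0.7548)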